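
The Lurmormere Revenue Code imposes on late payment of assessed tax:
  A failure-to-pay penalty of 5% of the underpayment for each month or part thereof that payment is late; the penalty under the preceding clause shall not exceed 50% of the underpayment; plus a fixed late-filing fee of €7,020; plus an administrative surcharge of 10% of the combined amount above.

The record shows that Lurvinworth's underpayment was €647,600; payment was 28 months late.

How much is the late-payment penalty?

€363,902

Accrued rate: 5% × 28 = 140%, capped at 50% → 50%
Failure-to-pay penalty: 50% of €647,600 = €323,800
Penalty before surcharge: €323,800 + €7,020 = €330,820
Administrative surcharge: 10% of €330,820 = €33,082
Total penalty: €330,820 + €33,082 = €363,902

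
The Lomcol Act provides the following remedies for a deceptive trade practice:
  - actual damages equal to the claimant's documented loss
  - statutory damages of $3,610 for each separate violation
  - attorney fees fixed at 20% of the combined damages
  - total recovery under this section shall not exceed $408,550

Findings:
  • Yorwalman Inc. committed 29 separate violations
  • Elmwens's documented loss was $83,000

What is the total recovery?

Statutory damages: 29 × $3,610 = $104,690
Combined damages: $83,000 + $104,690 = $187,690
Attorney fees: 20% of $187,690 = $37,538
Total before cap: $187,690 + $37,538 = $225,228
Cap at $408,550: $225,228 is within the cap, no reduction.

Total recovery: $225,228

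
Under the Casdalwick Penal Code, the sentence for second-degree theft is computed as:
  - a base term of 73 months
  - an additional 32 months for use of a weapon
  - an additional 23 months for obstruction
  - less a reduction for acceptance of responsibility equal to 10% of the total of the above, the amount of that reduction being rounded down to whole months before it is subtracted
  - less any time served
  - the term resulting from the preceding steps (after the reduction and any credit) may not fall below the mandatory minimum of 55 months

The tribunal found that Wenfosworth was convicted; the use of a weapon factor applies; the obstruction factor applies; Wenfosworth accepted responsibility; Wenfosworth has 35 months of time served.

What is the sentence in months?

Sentence: 81 months

Use of a weapon enhancement: +32 months
Obstruction enhancement: +23 months
Adjusted term: 73 months + 32 months + 23 months = 128 months
Acceptance of responsibility reduction: 10% of 128 months = 12 months (rounded down)
After reduction: 128 − 12 = 116 months
Less time served: 116 months − 35 months = 81 months
Minimum 55 months: 81 months meets the minimum, no increase.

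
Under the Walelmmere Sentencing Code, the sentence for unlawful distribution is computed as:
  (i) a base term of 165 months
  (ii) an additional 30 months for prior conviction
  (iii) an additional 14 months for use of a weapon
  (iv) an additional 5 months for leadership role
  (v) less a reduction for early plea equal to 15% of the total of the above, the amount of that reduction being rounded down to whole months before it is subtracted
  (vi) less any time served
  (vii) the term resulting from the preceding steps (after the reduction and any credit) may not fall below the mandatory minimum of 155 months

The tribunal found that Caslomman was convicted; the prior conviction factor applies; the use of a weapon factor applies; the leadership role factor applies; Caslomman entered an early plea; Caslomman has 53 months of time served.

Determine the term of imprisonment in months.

Prior conviction enhancement: +30 months
Use of a weapon enhancement: +14 months
Leadership role enhancement: +5 months
Adjusted term: 165 months + 30 months + 14 months + 5 months = 214 months
Early plea reduction: 15% of 214 months = 32 months (rounded down)
After reduction: 214 − 32 = 182 months
Less time served: 182 months − 53 months = 129 months
Minimum 155 months: 129 months is below the minimum → 155 months

155 months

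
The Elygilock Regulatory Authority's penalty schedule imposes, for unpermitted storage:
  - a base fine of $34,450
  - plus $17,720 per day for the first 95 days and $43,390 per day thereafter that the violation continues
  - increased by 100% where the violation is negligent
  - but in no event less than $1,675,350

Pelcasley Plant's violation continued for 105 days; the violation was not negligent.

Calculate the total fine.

$2,151,750

First 95 days: 95 × $17,720 = $1,683,400
Remaining days: (105 − 95) × $43,390 = $433,900
Per-day component: $1,683,400 + $433,900 = $2,117,300
Base plus per-day: $34,450 + $2,117,300 = $2,151,750
The violation was not negligent: no 100% increase.
Minimum $1,675,350: $2,151,750 meets the minimum, no increase.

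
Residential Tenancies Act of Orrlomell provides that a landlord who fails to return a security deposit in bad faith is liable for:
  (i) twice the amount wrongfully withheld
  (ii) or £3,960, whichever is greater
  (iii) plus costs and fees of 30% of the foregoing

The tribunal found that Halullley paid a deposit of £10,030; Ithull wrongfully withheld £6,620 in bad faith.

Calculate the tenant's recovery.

Doubled: 2 × £6,620 = £13,240
Minimum £3,960: £13,240 meets the minimum, no increase.
Costs and fees: 30% of £13,240 = £3,972
Total recovery: £13,240 + £3,972 = £17,212

£17,212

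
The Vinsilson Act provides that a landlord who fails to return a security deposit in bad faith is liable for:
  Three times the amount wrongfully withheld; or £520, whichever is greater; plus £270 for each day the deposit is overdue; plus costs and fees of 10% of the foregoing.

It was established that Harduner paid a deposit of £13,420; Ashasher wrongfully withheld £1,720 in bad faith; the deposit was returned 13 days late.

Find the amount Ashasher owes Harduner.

Trebled: 3 × £1,720 = £5,160
Minimum £520: £5,160 meets the minimum, no increase.
Late-return penalty: 13 × £270 = £3,510
Damages plus late penalty: £5,160 + £3,510 = £8,670
Costs and fees: 10% of £8,670 = £867
Total recovery: £8,670 + £867 = £9,537

£9,537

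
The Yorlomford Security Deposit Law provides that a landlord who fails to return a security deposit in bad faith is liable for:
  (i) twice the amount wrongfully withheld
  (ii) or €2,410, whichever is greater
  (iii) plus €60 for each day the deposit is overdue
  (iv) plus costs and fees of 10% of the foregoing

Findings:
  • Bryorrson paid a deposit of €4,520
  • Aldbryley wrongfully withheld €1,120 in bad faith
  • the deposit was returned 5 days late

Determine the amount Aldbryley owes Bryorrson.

€2,981

Doubled: 2 × €1,120 = €2,240
Minimum €2,410: €2,240 is below the minimum → €2,410
Late-return penalty: 5 × €60 = €300
Damages plus late penalty: €2,410 + €300 = €2,710
Costs and fees: 10% of €2,710 = €271
Total recovery: €2,710 + €271 = €2,981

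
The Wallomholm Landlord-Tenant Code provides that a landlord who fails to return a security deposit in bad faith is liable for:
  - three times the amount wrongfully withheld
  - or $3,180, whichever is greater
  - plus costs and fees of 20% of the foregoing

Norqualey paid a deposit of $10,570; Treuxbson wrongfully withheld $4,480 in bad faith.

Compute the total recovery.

Trebled: 3 × $4,480 = $13,440
Minimum $3,180: $13,440 meets the minimum, no increase.
Costs and fees: 20% of $13,440 = $2,688
Total recovery: $13,440 + $2,688 = $16,128

$16,128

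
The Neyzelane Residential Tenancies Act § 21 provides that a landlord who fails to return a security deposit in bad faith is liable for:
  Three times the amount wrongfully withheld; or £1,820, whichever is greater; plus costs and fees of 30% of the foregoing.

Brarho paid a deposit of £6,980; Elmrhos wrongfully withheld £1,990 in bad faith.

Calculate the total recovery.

Trebled: 3 × £1,990 = £5,970
Minimum £1,820: £5,970 meets the minimum, no increase.
Costs and fees: 30% of £5,970 = £1,791
Total recovery: £5,970 + £1,791 = £7,761

£7,761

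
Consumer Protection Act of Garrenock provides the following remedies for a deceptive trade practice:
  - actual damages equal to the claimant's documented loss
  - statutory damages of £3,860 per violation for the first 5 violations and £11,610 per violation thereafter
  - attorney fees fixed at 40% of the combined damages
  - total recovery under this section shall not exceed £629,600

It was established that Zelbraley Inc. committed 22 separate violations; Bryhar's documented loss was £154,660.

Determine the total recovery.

First 5 violations: 5 × £3,860 = £19,300
Remaining violations: (22 − 5) × £11,610 = £197,370
Statutory damages: £19,300 + £197,370 = £216,670
Combined damages: £154,660 + £216,670 = £371,330
Attorney fees: 40% of £371,330 = £148,532
Total before cap: £371,330 + £148,532 = £519,862
Cap at £629,600: £519,862 is within the cap, no reduction.

£519,862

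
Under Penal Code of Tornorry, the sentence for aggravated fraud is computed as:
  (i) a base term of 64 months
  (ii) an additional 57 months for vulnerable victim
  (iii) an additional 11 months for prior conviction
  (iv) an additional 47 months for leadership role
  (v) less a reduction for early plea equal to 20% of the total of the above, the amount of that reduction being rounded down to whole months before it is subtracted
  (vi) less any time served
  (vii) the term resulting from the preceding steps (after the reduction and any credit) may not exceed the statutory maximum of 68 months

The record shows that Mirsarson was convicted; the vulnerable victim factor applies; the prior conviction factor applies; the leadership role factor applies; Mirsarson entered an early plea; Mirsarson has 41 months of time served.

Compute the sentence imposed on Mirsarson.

68 months

Vulnerable victim enhancement: +57 months
Prior conviction enhancement: +11 months
Leadership role enhancement: +47 months
Adjusted term: 64 months + 57 months + 11 months + 47 months = 179 months
Early plea reduction: 20% of 179 months = 35 months (rounded down)
After reduction: 179 − 35 = 144 months
Less time served: 144 months − 41 months = 103 months
Cap at 68 months: 103 months exceeds the cap → 68 months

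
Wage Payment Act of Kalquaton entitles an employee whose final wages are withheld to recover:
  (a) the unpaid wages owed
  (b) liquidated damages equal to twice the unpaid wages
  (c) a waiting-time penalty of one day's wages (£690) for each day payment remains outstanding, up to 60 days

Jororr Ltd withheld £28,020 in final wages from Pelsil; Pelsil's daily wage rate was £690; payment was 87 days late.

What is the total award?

Doubled: 2 × £28,020 = £56,040
Penalty days: min(87, 60) = 60
Waiting-time penalty: 60 × £690 = £41,400
Total award: £28,020 + £56,040 + £41,400 = £125,460

£125,460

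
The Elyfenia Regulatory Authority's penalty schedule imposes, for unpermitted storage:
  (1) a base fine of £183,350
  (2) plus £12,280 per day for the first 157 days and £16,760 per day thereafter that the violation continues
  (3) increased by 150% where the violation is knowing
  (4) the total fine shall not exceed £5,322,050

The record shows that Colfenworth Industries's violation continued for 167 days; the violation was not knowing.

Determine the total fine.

£2,278,910

First 157 days: 157 × £12,280 = £1,927,960
Remaining days: (167 − 157) × £16,760 = £167,600
Per-day component: £1,927,960 + £167,600 = £2,095,560
Base plus per-day: £183,350 + £2,095,560 = £2,278,910
The violation was not knowing: no 150% increase.
Cap at £5,322,050: £2,278,910 is within the cap, no reduction.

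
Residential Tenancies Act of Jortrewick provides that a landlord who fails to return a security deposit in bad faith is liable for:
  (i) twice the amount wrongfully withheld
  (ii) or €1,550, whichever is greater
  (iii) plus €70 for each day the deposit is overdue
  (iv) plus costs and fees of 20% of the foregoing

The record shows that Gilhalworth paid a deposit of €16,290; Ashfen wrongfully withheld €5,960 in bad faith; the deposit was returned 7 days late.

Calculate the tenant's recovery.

€14,892

Doubled: 2 × €5,960 = €11,920
Minimum €1,550: €11,920 meets the minimum, no increase.
Late-return penalty: 7 × €70 = €490
Damages plus late penalty: €11,920 + €490 = €12,410
Costs and fees: 20% of €12,410 = €2,482
Total recovery: €12,410 + €2,482 = €14,892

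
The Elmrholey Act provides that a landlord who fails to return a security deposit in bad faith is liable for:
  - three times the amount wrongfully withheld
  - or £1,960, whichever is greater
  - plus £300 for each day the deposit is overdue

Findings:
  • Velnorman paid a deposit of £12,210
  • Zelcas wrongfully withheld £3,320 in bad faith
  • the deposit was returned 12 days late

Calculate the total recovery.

£13,560

Trebled: 3 × £3,320 = £9,960
Minimum £1,960: £9,960 meets the minimum, no increase.
Late-return penalty: 12 × £300 = £3,600
Damages plus late penalty: £9,960 + £3,600 = £13,560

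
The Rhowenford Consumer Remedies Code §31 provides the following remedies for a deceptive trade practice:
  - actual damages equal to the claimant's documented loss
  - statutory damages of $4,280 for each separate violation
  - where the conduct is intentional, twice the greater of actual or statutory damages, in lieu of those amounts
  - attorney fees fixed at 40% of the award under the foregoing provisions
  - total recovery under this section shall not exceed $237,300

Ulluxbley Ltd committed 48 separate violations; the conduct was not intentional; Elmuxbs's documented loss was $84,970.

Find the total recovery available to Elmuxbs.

Total recovery: $237,300

Statutory damages: 48 × $4,280 = $205,440
Conduct not intentional: the in-lieu enhancement does not apply.
Actual plus statutory damages: $84,970 + $205,440 = $290,410
Attorney fees: 40% of $290,410 = $116,164
Total before cap: $290,410 + $116,164 = $406,574
Cap at $237,300: $406,574 exceeds the cap → $237,300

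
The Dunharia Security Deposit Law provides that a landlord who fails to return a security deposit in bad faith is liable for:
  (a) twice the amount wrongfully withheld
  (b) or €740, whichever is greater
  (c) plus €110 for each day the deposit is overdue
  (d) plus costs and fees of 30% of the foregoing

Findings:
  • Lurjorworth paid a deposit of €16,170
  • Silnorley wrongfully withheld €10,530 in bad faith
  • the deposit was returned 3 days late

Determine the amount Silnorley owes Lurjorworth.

Doubled: 2 × €10,530 = €21,060
Minimum €740: €21,060 meets the minimum, no increase.
Late-return penalty: 3 × €110 = €330
Damages plus late penalty: €21,060 + €330 = €21,390
Costs and fees: 30% of €21,390 = €6,417
Total recovery: €21,390 + €6,417 = €27,807

Recovery: €27,807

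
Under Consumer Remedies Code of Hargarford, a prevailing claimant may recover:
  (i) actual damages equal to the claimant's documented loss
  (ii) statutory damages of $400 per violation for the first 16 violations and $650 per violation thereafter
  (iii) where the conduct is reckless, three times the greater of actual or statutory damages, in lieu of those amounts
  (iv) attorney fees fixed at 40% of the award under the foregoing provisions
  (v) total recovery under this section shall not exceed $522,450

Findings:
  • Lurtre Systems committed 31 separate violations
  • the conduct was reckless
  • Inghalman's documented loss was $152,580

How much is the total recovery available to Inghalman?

First 16 violations: 16 × $400 = $6,400
Remaining violations: (31 − 16) × $650 = $9,750
Statutory damages: $6,400 + $9,750 = $16,150
Greater of actual damages ($152,580) or statutory damages ($16,150): $152,580
Trebled: 3 × $152,580 = $457,740
Attorney fees: 40% of $457,740 = $183,096
Total before cap: $457,740 + $183,096 = $640,836
Cap at $522,450: $640,836 exceeds the cap → $522,450

Total recovery: $522,450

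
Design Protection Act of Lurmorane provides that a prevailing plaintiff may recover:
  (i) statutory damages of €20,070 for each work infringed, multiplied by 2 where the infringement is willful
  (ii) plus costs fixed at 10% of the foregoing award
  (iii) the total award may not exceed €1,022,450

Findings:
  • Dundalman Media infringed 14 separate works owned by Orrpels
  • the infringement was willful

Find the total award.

Statutory damages: 14 × €20,070 = €280,980
Doubled: 2 × €280,980 = €561,960
Costs: 10% of €561,960 = €56,196
Award plus costs: €561,960 + €56,196 = €618,156
Cap at €1,022,450: €618,156 is within the cap, no reduction.

€618,156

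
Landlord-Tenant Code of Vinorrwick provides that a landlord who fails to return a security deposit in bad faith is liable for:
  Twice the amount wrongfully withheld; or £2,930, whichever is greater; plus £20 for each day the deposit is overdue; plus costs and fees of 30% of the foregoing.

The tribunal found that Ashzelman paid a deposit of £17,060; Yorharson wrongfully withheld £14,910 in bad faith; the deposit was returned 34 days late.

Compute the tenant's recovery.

Doubled: 2 × £14,910 = £29,820
Minimum £2,930: £29,820 meets the minimum, no increase.
Late-return penalty: 34 × £20 = £680
Damages plus late penalty: £29,820 + £680 = £30,500
Costs and fees: 30% of £30,500 = £9,150
Total recovery: £30,500 + £9,150 = £39,650

£39,650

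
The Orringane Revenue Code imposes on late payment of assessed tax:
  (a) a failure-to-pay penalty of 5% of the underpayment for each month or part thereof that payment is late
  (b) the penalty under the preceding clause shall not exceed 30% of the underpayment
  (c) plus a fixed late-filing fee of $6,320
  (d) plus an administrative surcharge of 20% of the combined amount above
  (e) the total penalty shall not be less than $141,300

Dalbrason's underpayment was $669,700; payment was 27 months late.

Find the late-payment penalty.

$248,676

Accrued rate: 5% × 27 = 135%, capped at 30% → 30%
Failure-to-pay penalty: 30% of $669,700 = $200,910
Penalty before surcharge: $200,910 + $6,320 = $207,230
Administrative surcharge: 20% of $207,230 = $41,446
Total penalty: $207,230 + $41,446 = $248,676
Minimum $141,300: $248,676 meets the minimum, no increase.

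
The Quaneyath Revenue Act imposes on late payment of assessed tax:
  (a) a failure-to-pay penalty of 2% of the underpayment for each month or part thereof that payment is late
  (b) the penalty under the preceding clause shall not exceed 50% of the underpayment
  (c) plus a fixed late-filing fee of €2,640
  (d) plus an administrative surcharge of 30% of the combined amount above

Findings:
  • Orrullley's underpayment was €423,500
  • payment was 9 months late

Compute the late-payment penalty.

Accrued rate: 2% × 9 = 18%, capped at 50% → 18%
Failure-to-pay penalty: 18% of €423,500 = €76,230
Penalty before surcharge: €76,230 + €2,640 = €78,870
Administrative surcharge: 30% of €78,870 = €23,661
Total penalty: €78,870 + €23,661 = €102,531

€102,531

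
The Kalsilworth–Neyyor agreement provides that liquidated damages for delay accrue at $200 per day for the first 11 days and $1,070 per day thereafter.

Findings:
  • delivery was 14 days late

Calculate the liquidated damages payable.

First 11 days: 11 × $200 = $2,200
Remaining days: (14 − 11) × $1,070 = $3,210
Accrued per-day damages: $2,200 + $3,210 = $5,410

$5,410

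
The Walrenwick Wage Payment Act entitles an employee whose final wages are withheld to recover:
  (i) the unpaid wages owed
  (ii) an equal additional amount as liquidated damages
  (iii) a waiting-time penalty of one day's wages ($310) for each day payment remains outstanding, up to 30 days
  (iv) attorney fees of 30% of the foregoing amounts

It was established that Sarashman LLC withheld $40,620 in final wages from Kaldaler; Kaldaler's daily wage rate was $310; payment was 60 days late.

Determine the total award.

Liquidated damages (equal amount): $40,620
Penalty days: min(60, 30) = 30
Waiting-time penalty: 30 × $310 = $9,300
Subtotal: $40,620 + $40,620 + $9,300 = $90,540
Attorney fees: 30% of $90,540 = $27,162
Total award: $90,540 + $27,162 = $117,702

Total award: $117,702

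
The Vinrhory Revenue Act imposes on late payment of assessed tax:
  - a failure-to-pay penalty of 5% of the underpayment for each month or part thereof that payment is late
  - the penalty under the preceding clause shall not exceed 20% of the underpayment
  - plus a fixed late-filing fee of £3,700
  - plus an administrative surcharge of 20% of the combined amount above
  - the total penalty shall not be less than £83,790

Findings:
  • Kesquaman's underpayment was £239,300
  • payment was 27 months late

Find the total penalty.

Penalty: £83,790

Accrued rate: 5% × 27 = 135%, capped at 20% → 20%
Failure-to-pay penalty: 20% of £239,300 = £47,860
Penalty before surcharge: £47,860 + £3,700 = £51,560
Administrative surcharge: 20% of £51,560 = £10,312
Total penalty: £51,560 + £10,312 = £61,872
Minimum £83,790: £61,872 is below the minimum → £83,790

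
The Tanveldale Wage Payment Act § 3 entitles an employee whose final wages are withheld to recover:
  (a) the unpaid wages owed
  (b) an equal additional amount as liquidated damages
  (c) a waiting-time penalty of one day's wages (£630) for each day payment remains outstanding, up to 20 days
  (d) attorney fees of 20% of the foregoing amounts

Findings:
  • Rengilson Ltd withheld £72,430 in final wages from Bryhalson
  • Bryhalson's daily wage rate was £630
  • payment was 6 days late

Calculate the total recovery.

Liquidated damages (equal amount): £72,430
Penalty days: min(6, 20) = 6
Waiting-time penalty: 6 × £630 = £3,780
Subtotal: £72,430 + £72,430 + £3,780 = £148,640
Attorney fees: 20% of £148,640 = £29,728
Total award: £148,640 + £29,728 = £178,368

£178,368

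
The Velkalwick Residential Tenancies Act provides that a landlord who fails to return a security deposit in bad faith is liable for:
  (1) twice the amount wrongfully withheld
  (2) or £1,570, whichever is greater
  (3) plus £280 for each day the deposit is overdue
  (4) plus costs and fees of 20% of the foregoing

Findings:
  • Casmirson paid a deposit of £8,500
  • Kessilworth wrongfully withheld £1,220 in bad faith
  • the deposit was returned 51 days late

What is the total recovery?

£20,064

Doubled: 2 × £1,220 = £2,440
Minimum £1,570: £2,440 meets the minimum, no increase.
Late-return penalty: 51 × £280 = £14,280
Damages plus late penalty: £2,440 + £14,280 = £16,720
Costs and fees: 20% of £16,720 = £3,344
Total recovery: £16,720 + £3,344 = £20,064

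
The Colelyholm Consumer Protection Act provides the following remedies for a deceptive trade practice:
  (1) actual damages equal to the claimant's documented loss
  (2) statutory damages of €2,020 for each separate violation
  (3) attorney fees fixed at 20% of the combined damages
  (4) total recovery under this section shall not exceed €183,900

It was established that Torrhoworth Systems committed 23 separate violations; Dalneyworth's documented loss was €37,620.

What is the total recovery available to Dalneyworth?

Statutory damages: 23 × €2,020 = €46,460
Combined damages: €37,620 + €46,460 = €84,080
Attorney fees: 20% of €84,080 = €16,816
Total before cap: €84,080 + €16,816 = €100,896
Cap at €183,900: €100,896 is within the cap, no reduction.

€100,896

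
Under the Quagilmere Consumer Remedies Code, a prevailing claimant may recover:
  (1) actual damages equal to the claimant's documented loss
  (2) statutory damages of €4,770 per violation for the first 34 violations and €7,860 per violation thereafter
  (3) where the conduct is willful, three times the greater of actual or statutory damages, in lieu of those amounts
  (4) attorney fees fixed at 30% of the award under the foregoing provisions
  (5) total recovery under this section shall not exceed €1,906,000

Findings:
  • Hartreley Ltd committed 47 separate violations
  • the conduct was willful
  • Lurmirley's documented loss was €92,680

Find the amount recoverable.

€1,031,004

First 34 violations: 34 × €4,770 = €162,180
Remaining violations: (47 − 34) × €7,860 = €102,180
Statutory damages: €162,180 + €102,180 = €264,360
Greater of actual damages (€92,680) or statutory damages (€264,360): €264,360
Trebled: 3 × €264,360 = €793,080
Attorney fees: 30% of €793,080 = €237,924
Total before cap: €793,080 + €237,924 = €1,031,004
Cap at €1,906,000: €1,031,004 is within the cap, no reduction.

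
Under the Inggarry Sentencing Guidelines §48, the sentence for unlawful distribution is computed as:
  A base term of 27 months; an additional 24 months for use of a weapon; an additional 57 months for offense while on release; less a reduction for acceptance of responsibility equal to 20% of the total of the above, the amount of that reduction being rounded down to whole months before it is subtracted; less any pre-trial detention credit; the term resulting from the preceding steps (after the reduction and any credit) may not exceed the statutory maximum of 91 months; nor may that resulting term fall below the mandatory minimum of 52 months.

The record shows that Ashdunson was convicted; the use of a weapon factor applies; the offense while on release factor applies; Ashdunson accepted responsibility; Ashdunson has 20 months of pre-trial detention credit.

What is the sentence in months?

67 months

Use of a weapon enhancement: +24 months
Offense while on release enhancement: +57 months
Adjusted term: 27 months + 24 months + 57 months = 108 months
Acceptance of responsibility reduction: 20% of 108 months = 21 months (rounded down)
After reduction: 108 − 21 = 87 months
Less pre-trial detention credit: 87 months − 20 months = 67 months
Cap at 91 months: 67 months is within the cap, no reduction.
Minimum 52 months: 67 months meets the minimum, no increase.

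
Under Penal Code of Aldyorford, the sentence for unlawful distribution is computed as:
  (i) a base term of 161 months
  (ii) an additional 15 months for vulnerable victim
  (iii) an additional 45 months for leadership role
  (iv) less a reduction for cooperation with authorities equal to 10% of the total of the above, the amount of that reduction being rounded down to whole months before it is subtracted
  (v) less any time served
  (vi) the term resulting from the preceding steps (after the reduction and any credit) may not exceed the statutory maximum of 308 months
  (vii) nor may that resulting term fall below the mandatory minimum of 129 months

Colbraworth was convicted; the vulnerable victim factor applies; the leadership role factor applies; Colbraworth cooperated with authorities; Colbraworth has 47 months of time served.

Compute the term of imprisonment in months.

152 months

Vulnerable victim enhancement: +15 months
Leadership role enhancement: +45 months
Adjusted term: 161 months + 15 months + 45 months = 221 months
Cooperation with authorities reduction: 10% of 221 months = 22 months (rounded down)
After reduction: 221 − 22 = 199 months
Less time served: 199 months − 47 months = 152 months
Cap at 308 months: 152 months is within the cap, no reduction.
Minimum 129 months: 152 months meets the minimum, no increase.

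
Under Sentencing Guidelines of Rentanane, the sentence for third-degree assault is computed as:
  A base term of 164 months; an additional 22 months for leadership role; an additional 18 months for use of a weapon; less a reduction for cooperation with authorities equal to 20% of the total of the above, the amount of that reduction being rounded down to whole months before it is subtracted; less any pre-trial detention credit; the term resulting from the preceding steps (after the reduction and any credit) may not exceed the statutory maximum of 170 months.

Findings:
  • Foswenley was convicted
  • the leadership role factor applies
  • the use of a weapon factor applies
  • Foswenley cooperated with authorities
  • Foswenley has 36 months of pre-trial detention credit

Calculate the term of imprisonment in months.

Leadership role enhancement: +22 months
Use of a weapon enhancement: +18 months
Adjusted term: 164 months + 22 months + 18 months = 204 months
Cooperation with authorities reduction: 20% of 204 months = 40 months (rounded down)
After reduction: 204 − 40 = 164 months
Less pre-trial detention credit: 164 months − 36 months = 128 months
Cap at 170 months: 128 months is within the cap, no reduction.

Sentence: 128 months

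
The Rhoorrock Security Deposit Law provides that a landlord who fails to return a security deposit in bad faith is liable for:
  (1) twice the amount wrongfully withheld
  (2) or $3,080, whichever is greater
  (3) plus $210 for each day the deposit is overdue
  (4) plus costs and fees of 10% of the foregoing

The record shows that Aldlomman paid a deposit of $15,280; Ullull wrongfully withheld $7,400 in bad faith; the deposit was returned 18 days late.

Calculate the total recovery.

$20,438

Doubled: 2 × $7,400 = $14,800
Minimum $3,080: $14,800 meets the minimum, no increase.
Late-return penalty: 18 × $210 = $3,780
Damages plus late penalty: $14,800 + $3,780 = $18,580
Costs and fees: 10% of $18,580 = $1,858
Total recovery: $18,580 + $1,858 = $20,438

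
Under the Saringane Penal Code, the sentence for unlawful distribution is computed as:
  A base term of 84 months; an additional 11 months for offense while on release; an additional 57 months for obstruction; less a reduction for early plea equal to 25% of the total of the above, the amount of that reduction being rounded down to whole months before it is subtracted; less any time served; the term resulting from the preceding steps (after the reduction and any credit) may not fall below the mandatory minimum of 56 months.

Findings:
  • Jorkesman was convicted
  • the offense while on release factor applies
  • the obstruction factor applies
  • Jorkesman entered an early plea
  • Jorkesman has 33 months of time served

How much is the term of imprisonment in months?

Sentence: 81 months

Offense while on release enhancement: +11 months
Obstruction enhancement: +57 months
Adjusted term: 84 months + 11 months + 57 months = 152 months
Early plea reduction: 25% of 152 months = 38 months (rounded down)
After reduction: 152 − 38 = 114 months
Less time served: 114 months − 33 months = 81 months
Minimum 56 months: 81 months meets the minimum, no increase.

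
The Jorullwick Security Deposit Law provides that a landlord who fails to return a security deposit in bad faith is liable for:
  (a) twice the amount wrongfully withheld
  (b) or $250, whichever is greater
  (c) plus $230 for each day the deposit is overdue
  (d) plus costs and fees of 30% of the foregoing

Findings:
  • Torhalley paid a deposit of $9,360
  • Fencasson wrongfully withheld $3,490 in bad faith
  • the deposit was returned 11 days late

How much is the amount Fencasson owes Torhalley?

$12,363

Doubled: 2 × $3,490 = $6,980
Minimum $250: $6,980 meets the minimum, no increase.
Late-return penalty: 11 × $230 = $2,530
Damages plus late penalty: $6,980 + $2,530 = $9,510
Costs and fees: 30% of $9,510 = $2,853
Total recovery: $9,510 + $2,853 = $12,363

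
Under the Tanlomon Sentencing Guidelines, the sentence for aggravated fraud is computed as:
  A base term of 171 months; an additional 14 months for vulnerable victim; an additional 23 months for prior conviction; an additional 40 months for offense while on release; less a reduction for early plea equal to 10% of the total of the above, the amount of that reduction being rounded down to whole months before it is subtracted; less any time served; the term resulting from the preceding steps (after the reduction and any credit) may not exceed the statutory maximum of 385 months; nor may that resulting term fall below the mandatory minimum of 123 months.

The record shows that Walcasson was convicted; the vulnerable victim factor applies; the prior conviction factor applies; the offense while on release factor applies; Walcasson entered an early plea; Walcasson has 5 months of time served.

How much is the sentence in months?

Vulnerable victim enhancement: +14 months
Prior conviction enhancement: +23 months
Offense while on release enhancement: +40 months
Adjusted term: 171 months + 14 months + 23 months + 40 months = 248 months
Early plea reduction: 10% of 248 months = 24 months (rounded down)
After reduction: 248 − 24 = 224 months
Less time served: 224 months − 5 months = 219 months
Cap at 385 months: 219 months is within the cap, no reduction.
Minimum 123 months: 219 months meets the minimum, no increase.

219 months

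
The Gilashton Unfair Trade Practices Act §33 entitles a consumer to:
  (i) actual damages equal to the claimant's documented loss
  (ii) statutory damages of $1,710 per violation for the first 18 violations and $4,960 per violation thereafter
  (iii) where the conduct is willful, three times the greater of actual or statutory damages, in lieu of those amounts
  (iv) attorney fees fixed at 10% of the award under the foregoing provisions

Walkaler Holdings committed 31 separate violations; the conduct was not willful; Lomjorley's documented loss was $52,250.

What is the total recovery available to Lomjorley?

First 18 violations: 18 × $1,710 = $30,780
Remaining violations: (31 − 18) × $4,960 = $64,480
Statutory damages: $30,780 + $64,480 = $95,260
Conduct not willful: the in-lieu enhancement does not apply.
Actual plus statutory damages: $52,250 + $95,260 = $147,510
Attorney fees: 10% of $147,510 = $14,751
Total recovery: $147,510 + $14,751 = $162,261

$162,261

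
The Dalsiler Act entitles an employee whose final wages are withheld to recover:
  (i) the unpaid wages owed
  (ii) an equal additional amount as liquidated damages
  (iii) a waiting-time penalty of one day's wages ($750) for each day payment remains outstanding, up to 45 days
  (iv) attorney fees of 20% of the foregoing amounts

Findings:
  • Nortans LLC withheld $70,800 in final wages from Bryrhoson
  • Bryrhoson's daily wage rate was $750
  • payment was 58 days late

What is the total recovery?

$210,420

Liquidated damages (equal amount): $70,800
Penalty days: min(58, 45) = 45
Waiting-time penalty: 45 × $750 = $33,750
Subtotal: $70,800 + $70,800 + $33,750 = $175,350
Attorney fees: 20% of $175,350 = $35,070
Total award: $175,350 + $35,070 = $210,420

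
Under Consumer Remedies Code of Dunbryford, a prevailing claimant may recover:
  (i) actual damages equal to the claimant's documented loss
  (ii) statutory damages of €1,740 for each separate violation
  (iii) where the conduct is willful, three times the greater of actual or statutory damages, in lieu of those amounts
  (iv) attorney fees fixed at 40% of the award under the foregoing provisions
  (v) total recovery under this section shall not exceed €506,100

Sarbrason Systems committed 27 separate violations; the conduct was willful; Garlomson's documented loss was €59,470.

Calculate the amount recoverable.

Statutory damages: 27 × €1,740 = €46,980
Greater of actual damages (€59,470) or statutory damages (€46,980): €59,470
Trebled: 3 × €59,470 = €178,410
Attorney fees: 40% of €178,410 = €71,364
Total before cap: €178,410 + €71,364 = €249,774
Cap at €506,100: €249,774 is within the cap, no reduction.

€249,774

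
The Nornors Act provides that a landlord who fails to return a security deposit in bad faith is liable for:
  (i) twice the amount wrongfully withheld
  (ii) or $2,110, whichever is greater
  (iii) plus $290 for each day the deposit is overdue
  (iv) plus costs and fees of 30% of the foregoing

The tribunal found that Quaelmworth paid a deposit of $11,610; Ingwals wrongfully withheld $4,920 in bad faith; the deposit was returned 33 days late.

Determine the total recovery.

Doubled: 2 × $4,920 = $9,840
Minimum $2,110: $9,840 meets the minimum, no increase.
Late-return penalty: 33 × $290 = $9,570
Damages plus late penalty: $9,840 + $9,570 = $19,410
Costs and fees: 30% of $19,410 = $5,823
Total recovery: $19,410 + $5,823 = $25,233

$25,233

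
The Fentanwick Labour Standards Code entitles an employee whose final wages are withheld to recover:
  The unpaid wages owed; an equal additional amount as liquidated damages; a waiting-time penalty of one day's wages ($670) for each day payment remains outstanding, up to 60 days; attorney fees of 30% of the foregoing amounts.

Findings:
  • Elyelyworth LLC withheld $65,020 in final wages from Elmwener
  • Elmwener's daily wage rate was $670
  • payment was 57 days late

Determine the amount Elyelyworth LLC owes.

Liquidated damages (equal amount): $65,020
Penalty days: min(57, 60) = 57
Waiting-time penalty: 57 × $670 = $38,190
Subtotal: $65,020 + $65,020 + $38,190 = $168,230
Attorney fees: 30% of $168,230 = $50,469
Total award: $168,230 + $50,469 = $218,699

$218,699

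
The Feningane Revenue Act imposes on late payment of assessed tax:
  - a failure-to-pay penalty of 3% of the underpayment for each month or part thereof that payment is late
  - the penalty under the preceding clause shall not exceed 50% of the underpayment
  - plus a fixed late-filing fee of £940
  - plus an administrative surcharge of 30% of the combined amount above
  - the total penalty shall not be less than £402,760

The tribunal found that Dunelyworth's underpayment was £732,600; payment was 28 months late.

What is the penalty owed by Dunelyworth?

£477,412

Accrued rate: 3% × 28 = 84%, capped at 50% → 50%
Failure-to-pay penalty: 50% of £732,600 = £366,300
Penalty before surcharge: £366,300 + £940 = £367,240
Administrative surcharge: 30% of £367,240 = £110,172
Total penalty: £367,240 + £110,172 = £477,412
Minimum £402,760: £477,412 meets the minimum, no increase.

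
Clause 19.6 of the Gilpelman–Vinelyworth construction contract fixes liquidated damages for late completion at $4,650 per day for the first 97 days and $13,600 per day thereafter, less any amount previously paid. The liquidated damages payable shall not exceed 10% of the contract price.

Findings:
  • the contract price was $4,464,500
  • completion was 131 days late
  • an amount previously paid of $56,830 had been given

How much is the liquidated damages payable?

$446,450

First 97 days: 97 × $4,650 = $451,050
Remaining days: (131 − 97) × $13,600 = $462,400
Accrued per-day damages: $451,050 + $462,400 = $913,450
Less amount previously paid: $913,450 − $56,830 = $856,620
Cap: 10% of $4,464,500 = $446,450
Cap at $446,450: $856,620 exceeds the cap → $446,450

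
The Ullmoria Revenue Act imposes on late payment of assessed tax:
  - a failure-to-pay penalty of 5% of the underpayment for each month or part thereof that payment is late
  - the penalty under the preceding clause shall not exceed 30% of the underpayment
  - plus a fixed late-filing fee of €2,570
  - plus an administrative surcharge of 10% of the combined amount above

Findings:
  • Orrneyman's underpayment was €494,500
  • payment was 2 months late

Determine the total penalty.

Accrued rate: 5% × 2 = 10%, capped at 30% → 10%
Failure-to-pay penalty: 10% of €494,500 = €49,450
Penalty before surcharge: €49,450 + €2,570 = €52,020
Administrative surcharge: 10% of €52,020 = €5,202
Total penalty: €52,020 + €5,202 = €57,222

€57,222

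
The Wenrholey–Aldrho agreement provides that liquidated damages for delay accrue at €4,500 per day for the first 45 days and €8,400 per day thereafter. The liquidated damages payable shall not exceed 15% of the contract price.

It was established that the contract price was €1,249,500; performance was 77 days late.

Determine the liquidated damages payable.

First 45 days: 45 × €4,500 = €202,500
Remaining days: (77 − 45) × €8,400 = €268,800
Accrued per-day damages: €202,500 + €268,800 = €471,300
Cap: 15% of €1,249,500 = €187,425
Cap at €187,425: €471,300 exceeds the cap → €187,425

€187,425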